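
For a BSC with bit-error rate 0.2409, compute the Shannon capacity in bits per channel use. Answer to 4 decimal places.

0.2035 bits

Binary symmetric channel: C = 1 − h₂(ε) where h₂ is the binary entropy function.
h₂(0.2409) = −0.2409·log₂0.2409 − 0.7591·log₂0.7591 = 0.7965.
C = 1 − 0.7965 = 0.2035 bits per channel use.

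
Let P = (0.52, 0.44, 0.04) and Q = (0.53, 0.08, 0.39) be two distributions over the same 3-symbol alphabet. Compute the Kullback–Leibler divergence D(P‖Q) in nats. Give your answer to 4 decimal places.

D(P‖Q) = Σ p·ln(p/q).
  0.52·ln(0.52/0.53) = -0.00991
  0.44·ln(0.44/0.08) = 0.75009
  0.04·ln(0.04/0.39) = -0.09109
D(P‖Q) = 0.6491 nats.

0.6491 nats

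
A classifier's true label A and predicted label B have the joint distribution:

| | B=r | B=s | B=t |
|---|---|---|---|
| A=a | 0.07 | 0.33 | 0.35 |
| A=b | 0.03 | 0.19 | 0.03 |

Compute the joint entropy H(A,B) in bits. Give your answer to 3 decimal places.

H(A,B) = −Σ p(x,y)·log₂ p(x,y) over all 6 cells.
  cell (a,r): −0.07·log₂0.07 = 0.2686
  cell (a,s): −0.33·log₂0.33 = 0.5278
  cell (a,t): −0.35·log₂0.35 = 0.5301
  cell (b,r): −0.03·log₂0.03 = 0.1518
  cell (b,s): −0.19·log₂0.19 = 0.4552
  cell (b,t): −0.03·log₂0.03 = 0.1518
Sum = 2.085 bits.

2.085 bits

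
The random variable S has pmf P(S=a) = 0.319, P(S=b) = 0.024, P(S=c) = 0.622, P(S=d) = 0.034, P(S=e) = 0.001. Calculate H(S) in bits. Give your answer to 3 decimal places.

H(S) = −Σ p·log₂ p.
  −(0.319)·log₂(0.319) = 0.5258
  −(0.024)·log₂(0.024) = 0.1291
  −(0.622)·log₂(0.622) = 0.4261
  −(0.034)·log₂(0.034) = 0.1659
  −(0.001)·log₂(0.001) = 0.0100
Sum: 0.5258 + 0.1291 + 0.4261 + 0.1659 + 0.0100 = 1.257 bits.

1.257 bits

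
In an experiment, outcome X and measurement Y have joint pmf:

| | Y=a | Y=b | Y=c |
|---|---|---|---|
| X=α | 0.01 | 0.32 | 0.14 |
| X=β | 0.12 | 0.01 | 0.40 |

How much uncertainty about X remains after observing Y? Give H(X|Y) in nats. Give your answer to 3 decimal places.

0.389 nats

Chain rule: H(X|Y) = H(X,Y) − H(Y).
Marginals: p(X) = (0.4700, 0.5300), p(Y) = (0.1300, 0.3300, 0.5400).
H(X,Y) = 1.3529 nats; H(Y) = 0.9638 nats.
H(X|Y) = 1.3529 − 0.9638 = 0.389 nats.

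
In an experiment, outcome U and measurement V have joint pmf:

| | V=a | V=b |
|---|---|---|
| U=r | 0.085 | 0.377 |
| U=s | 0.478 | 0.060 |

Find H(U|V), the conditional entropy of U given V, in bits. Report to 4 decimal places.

0.5969 bits

Marginals: p(U) = (0.4620, 0.5380), p(V) = (0.5630, 0.4370).
H(U|V) = Σ p(V) · H(U|V=·).
  V=a: p=0.5630, H(U|V=a) = 0.6123
  V=b: p=0.4370, H(U|V=b) = 0.5771
Weighted sum = 0.5969 bits.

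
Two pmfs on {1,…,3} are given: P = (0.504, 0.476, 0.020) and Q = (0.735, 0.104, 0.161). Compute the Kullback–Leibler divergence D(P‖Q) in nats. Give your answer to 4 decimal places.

0.4921 nats

D(P‖Q) = Σ p·ln(p/q).
  0.504·ln(0.504/0.735) = -0.19016
  0.476·ln(0.476/0.104) = 0.72401
  0.020·ln(0.020/0.161) = -0.04171
D(P‖Q) = 0.4921 nats.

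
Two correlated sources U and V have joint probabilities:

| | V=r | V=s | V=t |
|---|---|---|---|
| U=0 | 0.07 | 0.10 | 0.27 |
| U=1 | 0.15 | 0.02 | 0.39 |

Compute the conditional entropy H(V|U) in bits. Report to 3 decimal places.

1.174 bits

Chain rule: H(V|U) = H(U,V) − H(U).
Marginals: p(U) = (0.4400, 0.5600), p(V) = (0.2200, 0.1200, 0.6600).
H(U,V) = 2.1640 bits; H(U) = 0.9896 bits.
H(V|U) = 2.1640 − 0.9896 = 1.174 bits.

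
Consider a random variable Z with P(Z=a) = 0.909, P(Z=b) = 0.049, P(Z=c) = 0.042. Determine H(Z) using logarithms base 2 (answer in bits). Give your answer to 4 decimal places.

0.5304 bits

H(Z) = −Σ p·log₂ p.
  −(0.909)·log₂(0.909) = 0.12512
  −(0.049)·log₂(0.049) = 0.21320
  −(0.042)·log₂(0.042) = 0.19209
Sum: 0.12512 + 0.21320 + 0.19209 = 0.5304 bits.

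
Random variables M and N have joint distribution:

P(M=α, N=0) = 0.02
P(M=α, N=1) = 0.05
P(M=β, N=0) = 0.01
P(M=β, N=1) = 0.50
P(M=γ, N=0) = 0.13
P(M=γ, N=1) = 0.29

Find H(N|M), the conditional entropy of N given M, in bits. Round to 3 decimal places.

0.506 bits

Marginals: p(M) = (0.0700, 0.5100, 0.4200), p(N) = (0.1600, 0.8400).
H(N|M) = Σ p(M) · H(N|M=·).
  M=α: p=0.0700, H(N|M=α) = 0.8631
  M=β: p=0.5100, H(N|M=β) = 0.1392
  M=γ: p=0.4200, H(N|M=γ) = 0.8926
Weighted sum = 0.506 bits.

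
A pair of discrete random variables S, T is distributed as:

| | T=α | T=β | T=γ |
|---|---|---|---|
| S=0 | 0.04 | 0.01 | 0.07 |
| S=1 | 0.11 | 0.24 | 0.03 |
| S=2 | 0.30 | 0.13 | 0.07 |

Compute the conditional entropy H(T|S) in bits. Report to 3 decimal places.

1.292 bits

Chain rule: H(T|S) = H(S,T) − H(S).
Marginals: p(S) = (0.1200, 0.3800, 0.5000), p(T) = (0.4500, 0.3800, 0.1700).
H(S,T) = 2.6892 bits; H(S) = 1.3975 bits.
H(T|S) = 2.6892 − 1.3975 = 1.292 bits.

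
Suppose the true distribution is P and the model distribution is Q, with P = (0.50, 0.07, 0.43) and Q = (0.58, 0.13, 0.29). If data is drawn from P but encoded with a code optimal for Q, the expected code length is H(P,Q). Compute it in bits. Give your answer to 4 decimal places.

1.3669 bits

H(P,Q) = −Σ p·log₂ q.
  −0.50·log₂(0.58) = 0.39294
  −0.07·log₂(0.13) = 0.20604
  −0.43·log₂(0.29) = 0.76793
H(P,Q) = 1.3669 bits.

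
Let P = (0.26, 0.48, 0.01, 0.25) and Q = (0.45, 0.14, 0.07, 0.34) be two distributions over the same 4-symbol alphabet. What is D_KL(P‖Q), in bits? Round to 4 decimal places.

0.5085 bits

D(P‖Q) = Σ p·log₂(p/q).
  0.26·log₂(0.26/0.45) = -0.20577
  0.48·log₂(0.48/0.14) = 0.85325
  0.01·log₂(0.01/0.07) = -0.02807
  0.25·log₂(0.25/0.34) = -0.11090
D(P‖Q) = 0.5085 bits.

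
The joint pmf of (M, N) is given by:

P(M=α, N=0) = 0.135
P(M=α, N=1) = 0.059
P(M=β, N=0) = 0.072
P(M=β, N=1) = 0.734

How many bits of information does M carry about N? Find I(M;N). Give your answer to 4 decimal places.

0.2138 bits

Marginals: p(M) = (0.1940, 0.8060), p(N) = (0.2070, 0.7930).
I(M;N) = Σ p(x,y)·log₂[p(x,y)/(p(x)p(y))].
  (α,0): 0.135·log₂(3.3617) = 0.23614
  (α,1): 0.059·log₂(0.3835) = -0.08158
  (β,0): 0.072·log₂(0.4315) = -0.08729
  (β,1): 0.734·log₂(1.1484) = 0.14651
Sum = 0.2138 bits.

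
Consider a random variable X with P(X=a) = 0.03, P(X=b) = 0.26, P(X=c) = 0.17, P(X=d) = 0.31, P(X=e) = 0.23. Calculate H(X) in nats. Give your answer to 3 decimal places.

H(X) = −Σ p·ln p.
  −(0.03)·ln(0.03) = 0.1052
  −(0.26)·ln(0.26) = 0.3502
  −(0.17)·ln(0.17) = 0.3012
  −(0.31)·ln(0.31) = 0.3631
  −(0.23)·ln(0.23) = 0.3380
Sum: 0.1052 + 0.3502 + 0.3012 + 0.3631 + 0.3380 = 1.458 nats.

1.458 nats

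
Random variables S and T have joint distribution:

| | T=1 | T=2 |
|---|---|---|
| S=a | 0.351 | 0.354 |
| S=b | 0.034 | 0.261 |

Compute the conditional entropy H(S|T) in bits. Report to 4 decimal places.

Chain rule: H(S|T) = H(S,T) − H(T).
Marginals: p(S) = (0.7050, 0.2950), p(T) = (0.3850, 0.6150).
H(S,T) = 1.7322 bits; H(T) = 0.9615 bits.
H(S|T) = 1.7322 − 0.9615 = 0.7707 bits.

0.7707 bits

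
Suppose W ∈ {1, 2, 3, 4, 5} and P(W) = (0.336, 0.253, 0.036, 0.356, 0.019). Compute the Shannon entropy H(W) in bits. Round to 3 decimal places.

H(W) = −Σ p·log₂ p.
  −(0.336)·log₂(0.336) = 0.5287
  −(0.253)·log₂(0.253) = 0.5016
  −(0.036)·log₂(0.036) = 0.1727
  −(0.356)·log₂(0.356) = 0.5305
  −(0.019)·log₂(0.019) = 0.1086
Sum: 0.5287 + 0.5016 + 0.1727 + 0.5305 + 0.1086 = 1.842 bits.

1.842 bits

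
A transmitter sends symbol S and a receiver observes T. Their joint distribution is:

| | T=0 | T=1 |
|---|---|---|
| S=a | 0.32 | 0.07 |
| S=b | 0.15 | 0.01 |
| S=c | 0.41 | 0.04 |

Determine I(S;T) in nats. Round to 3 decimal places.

Marginals: p(S) = (0.3900, 0.1600, 0.4500), p(T) = (0.8800, 0.1200).
I(S;T) = H(S) + H(T) − H(S,T).
H(S) = 1.0198, H(T) = 0.3669, H(S,T) = 1.3757.
I(S;T) = 1.0198 + 0.3669 − 1.3757 = 0.011 nats.

0.011 nats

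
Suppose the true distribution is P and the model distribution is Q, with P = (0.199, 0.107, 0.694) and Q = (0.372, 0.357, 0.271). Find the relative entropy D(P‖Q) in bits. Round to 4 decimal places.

0.5759 bits

D(P‖Q) = Σ p·log₂(p/q).
  0.199·log₂(0.199/0.372) = -0.17960
  0.107·log₂(0.107/0.357) = -0.18600
  0.694·log₂(0.694/0.271) = 0.94151
D(P‖Q) = 0.5759 bits.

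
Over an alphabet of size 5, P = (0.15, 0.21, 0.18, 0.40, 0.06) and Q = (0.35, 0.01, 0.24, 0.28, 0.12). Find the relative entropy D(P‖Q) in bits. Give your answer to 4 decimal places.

D(P‖Q) = Σ p·log₂(p/q).
  0.15·log₂(0.15/0.35) = -0.18336
  0.21·log₂(0.21/0.01) = 0.92239
  0.18·log₂(0.18/0.24) = -0.07471
  0.40·log₂(0.40/0.28) = 0.20583
  0.06·log₂(0.06/0.12) = -0.06000
D(P‖Q) = 0.8102 bits.

0.8102 bits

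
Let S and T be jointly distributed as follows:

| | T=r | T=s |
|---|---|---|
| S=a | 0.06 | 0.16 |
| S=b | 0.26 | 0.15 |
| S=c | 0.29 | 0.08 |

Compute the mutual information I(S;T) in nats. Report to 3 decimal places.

0.077 nats

Marginals: p(S) = (0.2200, 0.4100, 0.3700), p(T) = (0.6100, 0.3900).
I(S;T) = Σ p(x,y)·ln[p(x,y)/(p(x)p(y))].
  (a,r): 0.06·ln(0.4471) = -0.0483
  (a,s): 0.16·ln(1.8648) = 0.0997
  (b,r): 0.26·ln(1.0396) = 0.0101
  (b,s): 0.15·ln(0.9381) = -0.0096
  (c,r): 0.29·ln(1.2849) = 0.0727
  (c,s): 0.08·ln(0.5544) = -0.0472
Sum = 0.077 nats.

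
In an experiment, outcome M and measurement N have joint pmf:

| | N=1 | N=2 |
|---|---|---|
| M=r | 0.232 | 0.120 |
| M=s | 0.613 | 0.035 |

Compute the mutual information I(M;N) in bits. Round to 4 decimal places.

Marginals: p(M) = (0.3520, 0.6480), p(N) = (0.8450, 0.1550).
I(M;N) = Σ p(x,y)·log₂[p(x,y)/(p(x)p(y))].
  (r,1): 0.232·log₂(0.7800) = -0.08317
  (r,2): 0.120·log₂(2.1994) = 0.13645
  (s,1): 0.613·log₂(1.1195) = 0.09984
  (s,2): 0.035·log₂(0.3485) = -0.05323
Sum = 0.0999 bits.

0.0999 bits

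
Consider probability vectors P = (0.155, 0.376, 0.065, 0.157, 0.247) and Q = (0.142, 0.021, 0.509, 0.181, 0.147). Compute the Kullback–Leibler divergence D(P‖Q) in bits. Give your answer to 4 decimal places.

1.5443 bits

D(P‖Q) = Σ p·log₂(p/q).
  0.155·log₂(0.155/0.142) = 0.01959
  0.376·log₂(0.376/0.021) = 1.56501
  0.065·log₂(0.065/0.509) = -0.19300
  0.157·log₂(0.157/0.181) = -0.03222
  0.247·log₂(0.247/0.147) = 0.18493
D(P‖Q) = 1.5443 bits.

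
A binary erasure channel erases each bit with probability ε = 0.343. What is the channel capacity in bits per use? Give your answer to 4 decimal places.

0.6570 bits

Binary erasure channel: capacity C = 1 − ε.
C = 1 − 0.343 = 0.6570 bits per channel use.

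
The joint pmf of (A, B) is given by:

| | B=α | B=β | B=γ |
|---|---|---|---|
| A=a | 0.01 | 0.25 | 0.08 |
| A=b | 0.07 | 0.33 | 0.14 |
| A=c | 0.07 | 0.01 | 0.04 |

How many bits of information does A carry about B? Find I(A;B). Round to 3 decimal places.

Marginals: p(A) = (0.3400, 0.5400, 0.1200), p(B) = (0.1500, 0.5900, 0.2600).
I(A;B) = Σ p(x,y)·log₂[p(x,y)/(p(x)p(y))].
  (a,α): 0.01·log₂(0.1961) = -0.0235
  (a,β): 0.25·log₂(1.2463) = 0.0794
  (a,γ): 0.08·log₂(0.9050) = -0.0115
  (b,α): 0.07·log₂(0.8642) = -0.0147
  (b,β): 0.33·log₂(1.0358) = 0.0167
  (b,γ): 0.14·log₂(0.9972) = -0.0006
  (c,α): 0.07·log₂(3.8889) = 0.1372
  (c,β): 0.01·log₂(0.1412) = -0.0282
  (c,γ): 0.04·log₂(1.2821) = 0.0143
Sum = 0.169 bits.

0.169 bits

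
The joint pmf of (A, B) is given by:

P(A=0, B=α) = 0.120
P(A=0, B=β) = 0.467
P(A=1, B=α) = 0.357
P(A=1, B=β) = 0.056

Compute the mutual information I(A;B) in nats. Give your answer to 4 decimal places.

Marginals: p(A) = (0.5870, 0.4130), p(B) = (0.4770, 0.5230).
I(A;B) = H(A) + H(B) − H(A,B).
H(A) = 0.6779, H(B) = 0.6921, H(A,B) = 1.1391.
I(A;B) = 0.6779 + 0.6921 − 1.1391 = 0.2309 nats.

0.2309 nats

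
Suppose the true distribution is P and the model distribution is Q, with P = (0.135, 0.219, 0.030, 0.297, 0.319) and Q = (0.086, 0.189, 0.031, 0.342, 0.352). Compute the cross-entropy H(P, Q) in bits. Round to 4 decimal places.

2.0948 bits

H(P,Q) = −Σ p·log₂ q.
  −0.135·log₂(0.086) = 0.47784
  −0.219·log₂(0.189) = 0.52638
  −0.030·log₂(0.031) = 0.15035
  −0.297·log₂(0.342) = 0.45974
  −0.319·log₂(0.352) = 0.48053
H(P,Q) = 2.0948 bits.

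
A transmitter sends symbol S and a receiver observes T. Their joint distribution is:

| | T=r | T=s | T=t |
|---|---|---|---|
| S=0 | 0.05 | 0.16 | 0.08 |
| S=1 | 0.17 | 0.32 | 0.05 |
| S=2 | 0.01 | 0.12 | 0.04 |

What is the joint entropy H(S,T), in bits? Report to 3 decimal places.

H(S,T) = −Σ p(x,y)·log₂ p(x,y) over all 9 cells.
  cell (0,r): −0.05·log₂0.05 = 0.2161
  cell (0,s): −0.16·log₂0.16 = 0.4230
  cell (0,t): −0.08·log₂0.08 = 0.2915
  cell (1,r): −0.17·log₂0.17 = 0.4346
  cell (1,s): −0.32·log₂0.32 = 0.5260
  cell (1,t): −0.05·log₂0.05 = 0.2161
  cell (2,r): −0.01·log₂0.01 = 0.0664
  cell (2,s): −0.12·log₂0.12 = 0.3671
  cell (2,t): −0.04·log₂0.04 = 0.1858
Sum = 2.727 bits.

2.727 bits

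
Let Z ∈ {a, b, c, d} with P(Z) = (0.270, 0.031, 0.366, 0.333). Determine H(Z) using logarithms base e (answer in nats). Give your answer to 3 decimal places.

H(Z) = −Σ p·ln p.
  −(0.270)·ln(0.270) = 0.3535
  −(0.031)·ln(0.031) = 0.1077
  −(0.366)·ln(0.366) = 0.3679
  −(0.333)·ln(0.333) = 0.3662
Sum: 0.3535 + 0.1077 + 0.3679 + 0.3662 = 1.195 nats.

1.195 nats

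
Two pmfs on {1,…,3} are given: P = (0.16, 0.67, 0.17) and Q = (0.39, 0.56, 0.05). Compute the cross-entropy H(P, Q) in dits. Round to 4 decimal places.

H(P,Q) = −Σ p·log₁₀ q.
  −0.16·log₁₀(0.39) = 0.06543
  −0.67·log₁₀(0.56) = 0.16871
  −0.17·log₁₀(0.05) = 0.22118
H(P,Q) = 0.4553 dits.

0.4553 dits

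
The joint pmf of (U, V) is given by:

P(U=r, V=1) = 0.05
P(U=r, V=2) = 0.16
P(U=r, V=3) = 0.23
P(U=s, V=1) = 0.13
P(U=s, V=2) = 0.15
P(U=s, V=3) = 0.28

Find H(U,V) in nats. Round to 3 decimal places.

1.687 nats

H(U,V) = −Σ p(x,y)·ln p(x,y) over all 6 cells.
  cell (r,1): −0.05·ln0.05 = 0.1498
  cell (r,2): −0.16·ln0.16 = 0.2932
  cell (r,3): −0.23·ln0.23 = 0.3380
  cell (s,1): −0.13·ln0.13 = 0.2652
  cell (s,2): −0.15·ln0.15 = 0.2846
  cell (s,3): −0.28·ln0.28 = 0.3564
Sum = 1.687 nats.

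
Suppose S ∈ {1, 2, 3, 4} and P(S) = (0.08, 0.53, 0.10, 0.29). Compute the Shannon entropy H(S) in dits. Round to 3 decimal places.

H(S) = −Σ p·log₁₀ p.
  −(0.08)·log₁₀(0.08) = 0.0878
  −(0.53)·log₁₀(0.53) = 0.1461
  −(0.10)·log₁₀(0.10) = 0.1000
  −(0.29)·log₁₀(0.29) = 0.1559
Sum: 0.0878 + 0.1461 + 0.1000 + 0.1559 = 0.490 dits.

0.490 dits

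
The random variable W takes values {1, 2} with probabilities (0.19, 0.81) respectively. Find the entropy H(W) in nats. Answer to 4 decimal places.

0.4862 nats

H(W) = −Σ p·ln p.
  −(0.19)·ln(0.19) = 0.31554
  −(0.81)·ln(0.81) = 0.17068
Sum: 0.31554 + 0.17068 = 0.4862 nats.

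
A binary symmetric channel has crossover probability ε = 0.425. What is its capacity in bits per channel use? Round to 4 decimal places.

0.0163 bits

Binary symmetric channel: C = 1 − h₂(ε) where h₂ is the binary entropy function.
h₂(0.425) = −0.425·log₂0.425 − 0.575·log₂0.575 = 0.9837.
C = 1 − 0.9837 = 0.0163 bits per channel use.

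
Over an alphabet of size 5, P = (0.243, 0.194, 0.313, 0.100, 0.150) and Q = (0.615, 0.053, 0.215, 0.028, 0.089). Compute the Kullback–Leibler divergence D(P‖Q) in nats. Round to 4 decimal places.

0.3492 nats

D(P‖Q) = Σ p·ln(p/q).
  0.243·ln(0.243/0.615) = -0.22564
  0.194·ln(0.194/0.053) = 0.25173
  0.313·ln(0.313/0.215) = 0.11755
  0.100·ln(0.100/0.028) = 0.12730
  0.150·ln(0.150/0.089) = 0.07830
D(P‖Q) = 0.3492 nats.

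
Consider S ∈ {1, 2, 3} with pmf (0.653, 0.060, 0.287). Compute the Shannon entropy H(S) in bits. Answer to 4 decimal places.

1.1619 bits

H(S) = −Σ p·log₂ p.
  −(0.653)·log₂(0.653) = 0.40149
  −(0.060)·log₂(0.060) = 0.24353
  −(0.287)·log₂(0.287) = 0.51685
Sum: 0.40149 + 0.24353 + 0.51685 = 1.1619 bits.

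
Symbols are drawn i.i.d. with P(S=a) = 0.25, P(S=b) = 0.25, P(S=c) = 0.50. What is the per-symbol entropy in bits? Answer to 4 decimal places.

1.5000 bits

H(S) = −Σ p·log₂ p.
  −(0.25)·log₂(0.25) = 0.50000
  −(0.25)·log₂(0.25) = 0.50000
  −(0.50)·log₂(0.50) = 0.50000
Sum: 0.50000 + 0.50000 + 0.50000 = 1.5000 bits.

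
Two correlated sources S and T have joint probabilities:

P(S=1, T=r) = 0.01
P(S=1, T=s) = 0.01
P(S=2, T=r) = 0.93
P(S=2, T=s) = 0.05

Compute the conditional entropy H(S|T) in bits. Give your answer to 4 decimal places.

Marginals: p(S) = (0.0200, 0.9800), p(T) = (0.9400, 0.0600).
H(S|T) = Σ p(T) · H(S|T=·).
  T=r: p=0.9400, H(S|T=r) = 0.0850
  T=s: p=0.0600, H(S|T=s) = 0.6500
Weighted sum = 0.1189 bits.

0.1189 bits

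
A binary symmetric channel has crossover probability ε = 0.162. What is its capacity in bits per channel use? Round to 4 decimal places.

0.3609 bits

Binary symmetric channel: C = 1 − h₂(ε) where h₂ is the binary entropy function.
h₂(0.162) = −0.162·log₂0.162 − 0.838·log₂0.838 = 0.6391.
C = 1 − 0.6391 = 0.3609 bits per channel use.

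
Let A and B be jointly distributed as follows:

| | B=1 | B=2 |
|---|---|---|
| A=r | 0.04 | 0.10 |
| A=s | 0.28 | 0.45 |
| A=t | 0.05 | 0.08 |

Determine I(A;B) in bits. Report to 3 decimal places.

0.004 bits

Marginals: p(A) = (0.1400, 0.7300, 0.1300), p(B) = (0.3700, 0.6300).
I(A;B) = Σ p(x,y)·log₂[p(x,y)/(p(x)p(y))].
  (r,1): 0.04·log₂(0.7722) = -0.0149
  (r,2): 0.10·log₂(1.1338) = 0.0181
  (s,1): 0.28·log₂(1.0367) = 0.0145
  (s,2): 0.45·log₂(0.9785) = -0.0141
  (t,1): 0.05·log₂(1.0395) = 0.0028
  (t,2): 0.08·log₂(0.9768) = -0.0027
Sum = 0.004 bits.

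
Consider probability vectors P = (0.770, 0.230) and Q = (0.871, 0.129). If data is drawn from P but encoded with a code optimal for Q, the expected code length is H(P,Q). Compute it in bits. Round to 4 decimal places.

0.8330 bits

H(P,Q) = −Σ p·log₂ q.
  −0.770·log₂(0.871) = 0.15343
  −0.230·log₂(0.129) = 0.67955
H(P,Q) = 0.8330 bits.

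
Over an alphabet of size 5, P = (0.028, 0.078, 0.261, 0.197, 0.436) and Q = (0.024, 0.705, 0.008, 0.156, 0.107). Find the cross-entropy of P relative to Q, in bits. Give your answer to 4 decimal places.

H(P,Q) = −Σ p·log₂ q.
  −0.028·log₂(0.024) = 0.15066
  −0.078·log₂(0.705) = 0.03934
  −0.261·log₂(0.008) = 1.81807
  −0.197·log₂(0.156) = 0.52804
  −0.436·log₂(0.107) = 1.40580
H(P,Q) = 3.9419 bits.

3.9419 bits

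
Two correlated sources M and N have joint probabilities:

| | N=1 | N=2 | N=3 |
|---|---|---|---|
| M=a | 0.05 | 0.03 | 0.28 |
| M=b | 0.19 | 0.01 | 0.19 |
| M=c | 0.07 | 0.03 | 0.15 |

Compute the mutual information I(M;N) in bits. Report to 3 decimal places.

0.091 bits

Marginals: p(M) = (0.3600, 0.3900, 0.2500), p(N) = (0.3100, 0.0700, 0.6200).
I(M;N) = H(M) + H(N) − H(M,N).
H(M) = 1.5604, H(N) = 1.2199, H(M,N) = 2.6898.
I(M;N) = 1.5604 + 1.2199 − 2.6898 = 0.091 bits.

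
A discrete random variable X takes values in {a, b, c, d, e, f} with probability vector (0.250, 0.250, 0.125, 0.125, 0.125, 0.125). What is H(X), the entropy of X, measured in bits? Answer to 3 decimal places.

2.500 bits

H(X) = −Σ p·log₂ p.
  −(0.250)·log₂(0.250) = 0.5000
  −(0.250)·log₂(0.250) = 0.5000
  −(0.125)·log₂(0.125) = 0.3750
  −(0.125)·log₂(0.125) = 0.3750
  −(0.125)·log₂(0.125) = 0.3750
  −(0.125)·log₂(0.125) = 0.3750
Sum: 0.5000 + 0.5000 + 0.3750 + 0.3750 + 0.3750 + 0.3750 = 2.500 bits.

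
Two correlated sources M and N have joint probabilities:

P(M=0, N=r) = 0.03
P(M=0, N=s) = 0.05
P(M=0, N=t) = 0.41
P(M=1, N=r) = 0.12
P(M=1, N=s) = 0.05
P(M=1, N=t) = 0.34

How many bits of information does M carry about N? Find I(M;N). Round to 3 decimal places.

0.046 bits

Marginals: p(M) = (0.4900, 0.5100), p(N) = (0.1500, 0.1000, 0.7500).
I(M;N) = H(M) + H(N) − H(M,N).
H(M) = 0.9997, H(N) = 1.0540, H(M,N) = 2.0076.
I(M;N) = 0.9997 + 1.0540 − 2.0076 = 0.046 bits.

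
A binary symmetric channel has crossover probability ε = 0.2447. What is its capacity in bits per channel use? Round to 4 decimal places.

0.1972 bits

Binary symmetric channel: C = 1 − h₂(ε) where h₂ is the binary entropy function.
h₂(0.2447) = −0.2447·log₂0.2447 − 0.7553·log₂0.7553 = 0.8028.
C = 1 − 0.8028 = 0.1972 bits per channel use.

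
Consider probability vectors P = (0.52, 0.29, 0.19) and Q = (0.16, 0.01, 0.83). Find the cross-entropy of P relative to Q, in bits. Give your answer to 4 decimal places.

H(P,Q) = −Σ p·log₂ q.
  −0.52·log₂(0.16) = 1.37481
  −0.29·log₂(0.01) = 1.92672
  −0.19·log₂(0.83) = 0.05108
H(P,Q) = 3.3526 bits.

3.3526 bits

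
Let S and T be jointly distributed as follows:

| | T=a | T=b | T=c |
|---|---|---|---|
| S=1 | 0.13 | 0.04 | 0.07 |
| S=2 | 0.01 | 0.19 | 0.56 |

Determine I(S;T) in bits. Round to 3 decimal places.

Marginals: p(S) = (0.2400, 0.7600), p(T) = (0.1400, 0.2300, 0.6300).
I(S;T) = H(S) + H(T) − H(S,T).
H(S) = 0.7950, H(T) = 1.3047, H(S,T) = 1.8271.
I(S;T) = 0.7950 + 1.3047 − 1.8271 = 0.273 bits.

0.273 bits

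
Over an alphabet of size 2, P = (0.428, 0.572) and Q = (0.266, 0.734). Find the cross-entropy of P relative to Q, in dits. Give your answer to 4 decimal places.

H(P,Q) = −Σ p·log₁₀ q.
  −0.428·log₁₀(0.266) = 0.24615
  −0.572·log₁₀(0.734) = 0.07682
H(P,Q) = 0.3230 dits.

0.3230 dits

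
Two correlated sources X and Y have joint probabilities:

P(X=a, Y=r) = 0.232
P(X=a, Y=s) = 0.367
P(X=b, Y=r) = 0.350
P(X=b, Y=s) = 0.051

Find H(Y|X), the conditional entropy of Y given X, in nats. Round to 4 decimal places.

Marginals: p(X) = (0.5990, 0.4010), p(Y) = (0.5820, 0.4180).
H(Y|X) = Σ p(X) · H(Y|X=·).
  X=a: p=0.5990, H(Y|X=a) = 0.6675
  X=b: p=0.4010, H(Y|X=b) = 0.3810
Weighted sum = 0.5526 nats.

0.5526 nats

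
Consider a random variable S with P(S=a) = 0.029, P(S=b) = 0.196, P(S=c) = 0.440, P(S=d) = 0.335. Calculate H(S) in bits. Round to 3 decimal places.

1.659 bits

H(S) = −Σ p·log₂ p.
  −(0.029)·log₂(0.029) = 0.1481
  −(0.196)·log₂(0.196) = 0.4608
  −(0.440)·log₂(0.440) = 0.5211
  −(0.335)·log₂(0.335) = 0.5286
Sum: 0.1481 + 0.4608 + 0.5211 + 0.5286 = 1.659 bits.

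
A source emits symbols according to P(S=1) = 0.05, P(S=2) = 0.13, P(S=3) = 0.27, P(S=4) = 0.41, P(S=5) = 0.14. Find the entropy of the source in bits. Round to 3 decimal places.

H(S) = −Σ p·log₂ p.
  −(0.05)·log₂(0.05) = 0.2161
  −(0.13)·log₂(0.13) = 0.3826
  −(0.27)·log₂(0.27) = 0.5100
  −(0.41)·log₂(0.41) = 0.5274
  −(0.14)·log₂(0.14) = 0.3971
Sum: 0.2161 + 0.3826 + 0.5100 + 0.5274 + 0.3971 = 2.033 bits.

2.033 bits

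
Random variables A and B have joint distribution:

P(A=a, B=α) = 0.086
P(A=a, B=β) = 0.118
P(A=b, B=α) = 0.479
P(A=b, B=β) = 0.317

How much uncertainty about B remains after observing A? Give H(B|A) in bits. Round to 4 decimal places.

Chain rule: H(B|A) = H(A,B) − H(A).
Marginals: p(A) = (0.2040, 0.7960), p(B) = (0.5650, 0.4350).
H(A,B) = 1.7023 bits; H(A) = 0.7299 bits.
H(B|A) = 1.7023 − 0.7299 = 0.9724 bits.

0.9724 bits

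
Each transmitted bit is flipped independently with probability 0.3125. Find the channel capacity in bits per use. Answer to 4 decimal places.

Binary symmetric channel: C = 1 − h₂(ε) where h₂ is the binary entropy function.
h₂(0.3125) = −0.3125·log₂0.3125 − 0.6875·log₂0.6875 = 0.8960.
C = 1 − 0.8960 = 0.1040 bits per channel use.

0.1040 bits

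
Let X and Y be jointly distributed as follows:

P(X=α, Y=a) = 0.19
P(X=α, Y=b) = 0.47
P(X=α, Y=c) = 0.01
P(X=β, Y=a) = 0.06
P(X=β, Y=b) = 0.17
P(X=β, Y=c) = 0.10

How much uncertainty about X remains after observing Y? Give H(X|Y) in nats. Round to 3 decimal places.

Marginals: p(X) = (0.6700, 0.3300), p(Y) = (0.2500, 0.6400, 0.1100).
H(X|Y) = Σ p(Y) · H(X|Y=·).
  Y=a: p=0.2500, H(X|Y=a) = 0.5511
  Y=b: p=0.6400, H(X|Y=b) = 0.5789
  Y=c: p=0.1100, H(X|Y=c) = 0.3046
Weighted sum = 0.542 nats.

0.542 nats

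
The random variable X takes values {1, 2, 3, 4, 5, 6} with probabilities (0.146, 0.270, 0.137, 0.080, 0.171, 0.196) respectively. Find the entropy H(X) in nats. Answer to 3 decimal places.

H(X) = −Σ p·ln p.
  −(0.146)·ln(0.146) = 0.2809
  −(0.270)·ln(0.270) = 0.3535
  −(0.137)·ln(0.137) = 0.2723
  −(0.080)·ln(0.080) = 0.2021
  −(0.171)·ln(0.171) = 0.3020
  −(0.196)·ln(0.196) = 0.3194
Sum: 0.2809 + 0.3535 + 0.2723 + 0.2021 + 0.3020 + 0.3194 = 1.730 nats.

1.730 nats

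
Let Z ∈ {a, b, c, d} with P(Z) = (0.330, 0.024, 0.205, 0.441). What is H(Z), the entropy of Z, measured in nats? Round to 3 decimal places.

H(Z) = −Σ p·ln p.
  −(0.330)·ln(0.330) = 0.3659
  −(0.024)·ln(0.024) = 0.0895
  −(0.205)·ln(0.205) = 0.3249
  −(0.441)·ln(0.441) = 0.3611
Sum: 0.3659 + 0.0895 + 0.3249 + 0.3611 = 1.141 nats.

1.141 nats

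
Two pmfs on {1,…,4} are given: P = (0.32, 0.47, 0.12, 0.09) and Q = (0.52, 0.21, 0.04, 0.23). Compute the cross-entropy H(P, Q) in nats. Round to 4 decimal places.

H(P,Q) = −Σ p·ln q.
  −0.32·ln(0.52) = 0.20926
  −0.47·ln(0.21) = 0.73350
  −0.12·ln(0.04) = 0.38627
  −0.09·ln(0.23) = 0.13227
H(P,Q) = 1.4613 nats.

1.4613 nats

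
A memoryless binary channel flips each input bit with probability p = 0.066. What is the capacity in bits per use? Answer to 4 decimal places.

Binary symmetric channel: C = 1 − h₂(ε) where h₂ is the binary entropy function.
h₂(0.066) = −0.066·log₂0.066 − 0.934·log₂0.934 = 0.3508.
C = 1 − 0.3508 = 0.6492 bits per channel use.

0.6492 bits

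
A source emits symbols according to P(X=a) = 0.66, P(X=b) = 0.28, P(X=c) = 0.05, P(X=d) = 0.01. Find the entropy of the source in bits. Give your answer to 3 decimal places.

1.192 bits

H(X) = −Σ p·log₂ p.
  −(0.66)·log₂(0.66) = 0.3956
  −(0.28)·log₂(0.28) = 0.5142
  −(0.05)·log₂(0.05) = 0.2161
  −(0.01)·log₂(0.01) = 0.0664
Sum: 0.3956 + 0.5142 + 0.2161 + 0.0664 = 1.192 bits.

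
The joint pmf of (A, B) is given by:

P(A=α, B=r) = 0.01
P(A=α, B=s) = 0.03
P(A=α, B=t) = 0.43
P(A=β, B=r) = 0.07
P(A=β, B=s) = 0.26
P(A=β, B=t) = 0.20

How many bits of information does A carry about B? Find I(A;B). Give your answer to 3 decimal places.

Marginals: p(A) = (0.4700, 0.5300), p(B) = (0.0800, 0.2900, 0.6300).
I(A;B) = H(A) + H(B) − H(A,B).
H(A) = 0.9974, H(B) = 1.2294, H(A,B) = 1.9800.
I(A;B) = 0.9974 + 1.2294 − 1.9800 = 0.247 bits.

0.247 bits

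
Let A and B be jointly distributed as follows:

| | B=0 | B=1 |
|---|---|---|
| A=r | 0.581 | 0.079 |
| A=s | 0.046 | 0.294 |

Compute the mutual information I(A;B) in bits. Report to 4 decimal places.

Marginals: p(A) = (0.6600, 0.3400), p(B) = (0.6270, 0.3730).
I(A;B) = H(A) + H(B) − H(A,B).
H(A) = 0.9248, H(B) = 0.9529, H(A,B) = 1.4680.
I(A;B) = 0.9248 + 0.9529 − 1.4680 = 0.4097 bits.

0.4097 bits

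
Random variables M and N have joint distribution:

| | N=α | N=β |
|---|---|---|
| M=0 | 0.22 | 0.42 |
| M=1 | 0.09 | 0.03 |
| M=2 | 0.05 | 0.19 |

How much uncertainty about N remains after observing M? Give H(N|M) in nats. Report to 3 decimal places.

Marginals: p(M) = (0.6400, 0.1200, 0.2400), p(N) = (0.3600, 0.6400).
H(N|M) = Σ p(M) · H(N|M=·).
  M=0: p=0.6400, H(N|M=0) = 0.6435
  M=1: p=0.1200, H(N|M=1) = 0.5623
  M=2: p=0.2400, H(N|M=2) = 0.5117
Weighted sum = 0.602 nats.

0.602 nats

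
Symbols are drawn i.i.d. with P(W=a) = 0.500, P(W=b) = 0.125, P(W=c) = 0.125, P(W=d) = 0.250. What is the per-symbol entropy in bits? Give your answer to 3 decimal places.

H(W) = −Σ p·log₂ p.
  −(0.500)·log₂(0.500) = 0.5000
  −(0.125)·log₂(0.125) = 0.3750
  −(0.125)·log₂(0.125) = 0.3750
  −(0.250)·log₂(0.250) = 0.5000
Sum: 0.5000 + 0.3750 + 0.3750 + 0.5000 = 1.750 bits.

1.750 bits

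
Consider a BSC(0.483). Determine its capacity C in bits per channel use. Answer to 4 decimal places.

Binary symmetric channel: C = 1 − h₂(ε) where h₂ is the binary entropy function.
h₂(0.483) = −0.483·log₂0.483 − 0.517·log₂0.517 = 0.9992.
C = 1 − 0.9992 = 0.0008 bits per channel use.

0.0008 bits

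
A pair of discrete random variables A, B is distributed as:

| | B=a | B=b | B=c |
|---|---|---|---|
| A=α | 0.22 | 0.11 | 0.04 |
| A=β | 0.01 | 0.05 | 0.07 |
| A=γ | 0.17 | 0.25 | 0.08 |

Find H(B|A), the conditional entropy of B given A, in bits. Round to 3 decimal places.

1.380 bits

Chain rule: H(B|A) = H(A,B) − H(A).
Marginals: p(A) = (0.3700, 0.1300, 0.5000), p(B) = (0.4000, 0.4100, 0.1900).
H(A,B) = 2.7938 bits; H(A) = 1.4134 bits.
H(B|A) = 2.7938 − 1.4134 = 1.380 bits.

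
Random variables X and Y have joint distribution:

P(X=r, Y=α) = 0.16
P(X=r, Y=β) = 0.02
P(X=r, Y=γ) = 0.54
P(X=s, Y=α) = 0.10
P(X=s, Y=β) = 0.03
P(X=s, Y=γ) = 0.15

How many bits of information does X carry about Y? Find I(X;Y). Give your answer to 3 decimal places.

0.036 bits

Marginals: p(X) = (0.7200, 0.2800), p(Y) = (0.2600, 0.0500, 0.6900).
I(X;Y) = H(X) + H(Y) − H(X,Y).
H(X) = 0.8555, H(Y) = 1.0908, H(X,Y) = 1.9104.
I(X;Y) = 0.8555 + 1.0908 − 1.9104 = 0.036 bits.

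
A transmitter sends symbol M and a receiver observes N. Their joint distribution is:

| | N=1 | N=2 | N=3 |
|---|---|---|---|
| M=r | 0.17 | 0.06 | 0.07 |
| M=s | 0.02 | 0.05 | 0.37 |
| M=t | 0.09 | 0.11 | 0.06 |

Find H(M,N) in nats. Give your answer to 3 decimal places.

1.880 nats

H(M,N) = −Σ p(x,y)·ln p(x,y) over all 9 cells.
  cell (r,1): −0.17·ln0.17 = 0.3012
  cell (r,2): −0.06·ln0.06 = 0.1688
  cell (r,3): −0.07·ln0.07 = 0.1861
  cell (s,1): −0.02·ln0.02 = 0.0782
  cell (s,2): −0.05·ln0.05 = 0.1498
  cell (s,3): −0.37·ln0.37 = 0.3679
  cell (t,1): −0.09·ln0.09 = 0.2167
  cell (t,2): −0.11·ln0.11 = 0.2428
  cell (t,3): −0.06·ln0.06 = 0.1688
Sum = 1.880 nats.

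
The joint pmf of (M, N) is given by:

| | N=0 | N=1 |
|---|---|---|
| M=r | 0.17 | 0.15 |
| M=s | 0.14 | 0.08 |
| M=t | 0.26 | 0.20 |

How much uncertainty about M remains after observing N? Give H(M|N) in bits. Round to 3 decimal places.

1.518 bits

Marginals: p(M) = (0.3200, 0.2200, 0.4600), p(N) = (0.5700, 0.4300).
H(M|N) = Σ p(N) · H(M|N=·).
  N=0: p=0.5700, H(M|N=0) = 1.5346
  N=1: p=0.4300, H(M|N=1) = 1.4951
Weighted sum = 1.518 bits.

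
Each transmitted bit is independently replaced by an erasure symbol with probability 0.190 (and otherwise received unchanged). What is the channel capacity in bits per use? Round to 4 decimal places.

0.8100 bits

Binary erasure channel: capacity C = 1 − ε.
C = 1 − 0.190 = 0.8100 bits per channel use.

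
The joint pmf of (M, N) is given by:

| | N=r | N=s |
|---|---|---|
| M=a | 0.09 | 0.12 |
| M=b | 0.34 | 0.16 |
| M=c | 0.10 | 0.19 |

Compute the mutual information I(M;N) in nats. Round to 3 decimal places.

0.048 nats

Marginals: p(M) = (0.2100, 0.5000, 0.2900), p(N) = (0.5300, 0.4700).
I(M;N) = H(M) + H(N) − H(M,N).
H(M) = 1.0333, H(N) = 0.6913, H(M,N) = 1.6770.
I(M;N) = 1.0333 + 0.6913 − 1.6770 = 0.048 nats.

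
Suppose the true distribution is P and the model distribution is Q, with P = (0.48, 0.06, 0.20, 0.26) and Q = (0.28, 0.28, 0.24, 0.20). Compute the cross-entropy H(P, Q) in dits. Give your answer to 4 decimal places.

H(P,Q) = −Σ p·log₁₀ q.
  −0.48·log₁₀(0.28) = 0.26536
  −0.06·log₁₀(0.28) = 0.03317
  −0.20·log₁₀(0.24) = 0.12396
  −0.26·log₁₀(0.20) = 0.18173
H(P,Q) = 0.6042 dits.

0.6042 dits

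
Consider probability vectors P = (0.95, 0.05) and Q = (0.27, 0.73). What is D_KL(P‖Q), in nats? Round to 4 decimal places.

D(P‖Q) = Σ p·ln(p/q).
  0.95·ln(0.95/0.27) = 1.19514
  0.05·ln(0.05/0.73) = -0.13405
D(P‖Q) = 1.0611 nats.

1.0611 nats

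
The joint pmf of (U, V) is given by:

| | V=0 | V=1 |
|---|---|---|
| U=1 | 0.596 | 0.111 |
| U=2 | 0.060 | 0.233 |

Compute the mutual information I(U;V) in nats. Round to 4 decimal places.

Marginals: p(U) = (0.7070, 0.2930), p(V) = (0.6560, 0.3440).
I(U;V) = Σ p(x,y)·ln[p(x,y)/(p(x)p(y))].
  (1,0): 0.596·ln(1.2851) = 0.14948
  (1,1): 0.111·ln(0.4564) = -0.08707
  (2,0): 0.060·ln(0.3122) = -0.06985
  (2,1): 0.233·ln(2.3117) = 0.19525
Sum = 0.1878 nats.

0.1878 nats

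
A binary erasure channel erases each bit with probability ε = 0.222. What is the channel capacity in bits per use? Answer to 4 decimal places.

0.7780 bits

Binary erasure channel: capacity C = 1 − ε.
C = 1 − 0.222 = 0.7780 bits per channel use.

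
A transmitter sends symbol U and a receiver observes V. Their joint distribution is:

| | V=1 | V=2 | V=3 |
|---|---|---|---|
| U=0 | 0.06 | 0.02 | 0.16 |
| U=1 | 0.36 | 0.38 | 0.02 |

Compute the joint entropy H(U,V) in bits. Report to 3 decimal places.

H(U,V) = −Σ p(x,y)·log₂ p(x,y) over all 6 cells.
  cell (0,1): −0.06·log₂0.06 = 0.2435
  cell (0,2): −0.02·log₂0.02 = 0.1129
  cell (0,3): −0.16·log₂0.16 = 0.4230
  cell (1,1): −0.36·log₂0.36 = 0.5306
  cell (1,2): −0.38·log₂0.38 = 0.5305
  cell (1,3): −0.02·log₂0.02 = 0.1129
Sum = 1.953 bits.

1.953 bits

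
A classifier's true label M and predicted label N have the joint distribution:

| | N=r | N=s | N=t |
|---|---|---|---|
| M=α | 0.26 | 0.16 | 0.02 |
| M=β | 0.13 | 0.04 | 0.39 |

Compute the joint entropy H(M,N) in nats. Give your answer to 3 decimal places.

1.483 nats

H(M,N) = −Σ p(x,y)·ln p(x,y) over all 6 cells.
  cell (α,r): −0.26·ln0.26 = 0.3502
  cell (α,s): −0.16·ln0.16 = 0.2932
  cell (α,t): −0.02·ln0.02 = 0.0782
  cell (β,r): −0.13·ln0.13 = 0.2652
  cell (β,s): −0.04·ln0.04 = 0.1288
  cell (β,t): −0.39·ln0.39 = 0.3672
Sum = 1.483 nats.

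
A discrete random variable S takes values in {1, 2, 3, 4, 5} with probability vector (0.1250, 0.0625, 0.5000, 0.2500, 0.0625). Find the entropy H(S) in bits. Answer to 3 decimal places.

1.875 bits

H(S) = −Σ p·log₂ p.
  −(0.1250)·log₂(0.1250) = 0.3750
  −(0.0625)·log₂(0.0625) = 0.2500
  −(0.5000)·log₂(0.5000) = 0.5000
  −(0.2500)·log₂(0.2500) = 0.5000
  −(0.0625)·log₂(0.0625) = 0.2500
Sum: 0.3750 + 0.2500 + 0.5000 + 0.5000 + 0.2500 = 1.875 bits.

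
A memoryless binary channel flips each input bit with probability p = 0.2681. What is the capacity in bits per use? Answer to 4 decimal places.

0.1613 bits

Binary symmetric channel: C = 1 − h₂(ε) where h₂ is the binary entropy function.
h₂(0.2681) = −0.2681·log₂0.2681 − 0.7319·log₂0.7319 = 0.8387.
C = 1 − 0.8387 = 0.1613 bits per channel use.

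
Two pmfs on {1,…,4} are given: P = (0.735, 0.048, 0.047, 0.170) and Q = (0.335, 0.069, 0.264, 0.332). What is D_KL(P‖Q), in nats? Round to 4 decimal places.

D(P‖Q) = Σ p·ln(p/q).
  0.735·ln(0.735/0.335) = 0.57752
  0.048·ln(0.048/0.069) = -0.01742
  0.047·ln(0.047/0.264) = -0.08111
  0.170·ln(0.170/0.332) = -0.11379
D(P‖Q) = 0.3652 nats.

0.3652 nats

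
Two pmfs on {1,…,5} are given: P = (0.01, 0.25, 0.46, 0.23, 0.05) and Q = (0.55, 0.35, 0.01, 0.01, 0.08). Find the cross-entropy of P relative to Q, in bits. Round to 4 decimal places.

5.1537 bits

H(P,Q) = −Σ p·log₂ q.
  −0.01·log₂(0.55) = 0.00862
  −0.25·log₂(0.35) = 0.37864
  −0.46·log₂(0.01) = 3.05617
  −0.23·log₂(0.01) = 1.52809
  −0.05·log₂(0.08) = 0.18219
H(P,Q) = 5.1537 bits.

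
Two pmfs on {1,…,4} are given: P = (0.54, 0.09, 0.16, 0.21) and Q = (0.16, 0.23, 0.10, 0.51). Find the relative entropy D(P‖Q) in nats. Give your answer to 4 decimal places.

0.4613 nats

D(P‖Q) = Σ p·ln(p/q).
  0.54·ln(0.54/0.16) = 0.65685
  0.09·ln(0.09/0.23) = -0.08444
  0.16·ln(0.16/0.10) = 0.07520
  0.21·ln(0.21/0.51) = -0.18633
D(P‖Q) = 0.4613 nats.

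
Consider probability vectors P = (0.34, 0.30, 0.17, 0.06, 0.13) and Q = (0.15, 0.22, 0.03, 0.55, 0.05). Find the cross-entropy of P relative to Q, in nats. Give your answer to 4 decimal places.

H(P,Q) = −Σ p·ln q.
  −0.34·ln(0.15) = 0.64502
  −0.30·ln(0.22) = 0.45424
  −0.17·ln(0.03) = 0.59611
  −0.06·ln(0.55) = 0.03587
  −0.13·ln(0.05) = 0.38945
H(P,Q) = 2.1207 nats.

2.1207 nats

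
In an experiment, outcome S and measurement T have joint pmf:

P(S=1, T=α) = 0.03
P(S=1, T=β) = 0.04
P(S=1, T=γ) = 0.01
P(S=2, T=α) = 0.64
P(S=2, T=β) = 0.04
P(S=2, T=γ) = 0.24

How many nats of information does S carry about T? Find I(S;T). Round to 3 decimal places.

Marginals: p(S) = (0.0800, 0.9200), p(T) = (0.6700, 0.0800, 0.2500).
I(S;T) = H(S) + H(T) − H(S,T).
H(S) = 0.2788, H(T) = 0.8170, H(S,T) = 1.0369.
I(S;T) = 0.2788 + 0.8170 − 1.0369 = 0.059 nats.

0.059 nats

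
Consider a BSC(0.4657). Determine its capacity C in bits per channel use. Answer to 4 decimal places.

0.0034 bits

Binary symmetric channel: C = 1 − h₂(ε) where h₂ is the binary entropy function.
h₂(0.4657) = −0.4657·log₂0.4657 − 0.5343·log₂0.5343 = 0.9966.
C = 1 − 0.9966 = 0.0034 bits per channel use.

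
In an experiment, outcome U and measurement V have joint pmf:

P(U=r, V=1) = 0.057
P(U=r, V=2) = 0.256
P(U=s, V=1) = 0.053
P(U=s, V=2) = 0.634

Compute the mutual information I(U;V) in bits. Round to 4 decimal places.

0.0163 bits

Marginals: p(U) = (0.3130, 0.6870), p(V) = (0.1100, 0.8900).
I(U;V) = H(U) + H(V) − H(U,V).
H(U) = 0.8966, H(V) = 0.4999, H(U,V) = 1.3802.
I(U;V) = 0.8966 + 0.4999 − 1.3802 = 0.0163 bits.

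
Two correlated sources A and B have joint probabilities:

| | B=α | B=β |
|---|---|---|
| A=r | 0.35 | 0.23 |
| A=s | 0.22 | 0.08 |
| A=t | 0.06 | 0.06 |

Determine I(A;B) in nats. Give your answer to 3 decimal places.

0.012 nats

Marginals: p(A) = (0.5800, 0.3000, 0.1200), p(B) = (0.6300, 0.3700).
I(A;B) = H(A) + H(B) − H(A,B).
H(A) = 0.9316, H(B) = 0.6590, H(A,B) = 1.5782.
I(A;B) = 0.9316 + 0.6590 − 1.5782 = 0.012 nats.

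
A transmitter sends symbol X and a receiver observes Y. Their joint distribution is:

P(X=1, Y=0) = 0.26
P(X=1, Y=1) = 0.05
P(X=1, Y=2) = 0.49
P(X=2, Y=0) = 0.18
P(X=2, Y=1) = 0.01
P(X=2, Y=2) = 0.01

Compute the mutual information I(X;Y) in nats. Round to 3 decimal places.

0.127 nats

Marginals: p(X) = (0.8000, 0.2000), p(Y) = (0.4400, 0.0600, 0.5000).
I(X;Y) = Σ p(x,y)·ln[p(x,y)/(p(x)p(y))].
  (1,0): 0.26·ln(0.7386) = -0.0788
  (1,1): 0.05·ln(1.0417) = 0.0020
  (1,2): 0.49·ln(1.2250) = 0.0994
  (2,0): 0.18·ln(2.0455) = 0.1288
  (2,1): 0.01·ln(0.8333) = -0.0018
  (2,2): 0.01·ln(0.1000) = -0.0230
Sum = 0.127 nats.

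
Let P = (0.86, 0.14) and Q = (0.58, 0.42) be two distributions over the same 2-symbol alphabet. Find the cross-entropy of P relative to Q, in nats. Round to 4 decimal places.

H(P,Q) = −Σ p·ln q.
  −0.86·ln(0.58) = 0.46847
  −0.14·ln(0.42) = 0.12145
H(P,Q) = 0.5899 nats.

0.5899 nats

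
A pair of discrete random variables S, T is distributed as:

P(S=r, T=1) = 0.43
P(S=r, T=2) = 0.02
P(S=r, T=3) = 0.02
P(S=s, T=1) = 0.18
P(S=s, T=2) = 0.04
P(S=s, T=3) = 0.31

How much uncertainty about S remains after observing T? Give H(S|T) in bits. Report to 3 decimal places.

Marginals: p(S) = (0.4700, 0.5300), p(T) = (0.6100, 0.0600, 0.3300).
H(S|T) = Σ p(T) · H(S|T=·).
  T=1: p=0.6100, H(S|T=1) = 0.8752
  T=2: p=0.0600, H(S|T=2) = 0.9183
  T=3: p=0.3300, H(S|T=3) = 0.3298
Weighted sum = 0.698 bits.

0.698 bits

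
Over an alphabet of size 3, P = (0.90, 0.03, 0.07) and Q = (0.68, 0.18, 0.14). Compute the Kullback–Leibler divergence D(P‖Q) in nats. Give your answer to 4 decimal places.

D(P‖Q) = Σ p·ln(p/q).
  0.90·ln(0.90/0.68) = 0.25227
  0.03·ln(0.03/0.18) = -0.05375
  0.07·ln(0.07/0.14) = -0.04852
D(P‖Q) = 0.1500 nats.

0.1500 nats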